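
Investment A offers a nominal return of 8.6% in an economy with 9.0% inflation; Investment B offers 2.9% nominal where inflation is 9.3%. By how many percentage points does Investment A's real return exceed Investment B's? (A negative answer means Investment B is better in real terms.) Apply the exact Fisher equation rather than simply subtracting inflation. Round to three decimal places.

5.488

Investment A real return: 1.086/1.090 − 1 = -0.3670%.
Investment B real return: 1.029/1.093 − 1 = -5.8554%.
Difference: -0.3670 − (-5.8554) = 5.4884 pp.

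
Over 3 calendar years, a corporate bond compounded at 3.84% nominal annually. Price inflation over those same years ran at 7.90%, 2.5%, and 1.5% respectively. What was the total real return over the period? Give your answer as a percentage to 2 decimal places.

-0.26%

Cumulative inflation factor: 1.0790 × 1.025 × 1.015 ≈ 1.12256.
Nominal growth factor: 1.11968. Real growth factor = 1.11968 / 1.12256 ≈ 0.99743.
Total real return ≈ -0.2569%.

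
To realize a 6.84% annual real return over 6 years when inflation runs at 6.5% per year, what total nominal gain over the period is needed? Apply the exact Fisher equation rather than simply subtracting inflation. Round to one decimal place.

117.0%

Required annual nominal rate: (1+6.84%)(1+6.5%) − 1 = 13.7846%.
Cumulative over 6 years: (1 + 0.137846)^6 − 1 ≈ 1.17021.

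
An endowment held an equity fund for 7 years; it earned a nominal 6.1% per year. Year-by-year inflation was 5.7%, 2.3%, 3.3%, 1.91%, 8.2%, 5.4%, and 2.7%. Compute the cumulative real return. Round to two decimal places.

Cumulative inflation factor: 1.057 × 1.023 × 1.033 × 1.0191 × 1.082 × 1.054 × 1.027 ≈ 1.33323.
Nominal growth factor: 1.51359. Real growth factor = 1.51359 / 1.33323 ≈ 1.13528.
Total real return ≈ 13.5276%.

13.53%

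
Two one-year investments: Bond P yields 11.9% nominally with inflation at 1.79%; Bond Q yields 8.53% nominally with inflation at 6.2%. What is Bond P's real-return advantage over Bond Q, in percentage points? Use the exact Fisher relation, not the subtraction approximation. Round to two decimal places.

7.74

Bond P real return: 1.119/1.0179 − 1 = 9.932%.
Bond Q real return: 1.0853/1.062 − 1 = 2.194%.
Difference: 9.932 − 2.194 = 7.738 pp.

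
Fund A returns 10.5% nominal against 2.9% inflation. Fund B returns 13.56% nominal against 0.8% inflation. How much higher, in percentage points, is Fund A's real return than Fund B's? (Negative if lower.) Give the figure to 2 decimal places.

Fund A real return: 1.105/1.029 − 1 = 7.386%.
Fund B real return: 1.1356/1.008 − 1 = 12.659%.
Difference: 7.386 − 12.659 = -5.273 pp.

-5.27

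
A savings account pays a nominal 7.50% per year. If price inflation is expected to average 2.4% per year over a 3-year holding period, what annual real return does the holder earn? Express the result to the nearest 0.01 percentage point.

With constant rates the annual real return is the same each year: (1+7.50%)/(1+2.4%) − 1 = 0.04980.

4.98%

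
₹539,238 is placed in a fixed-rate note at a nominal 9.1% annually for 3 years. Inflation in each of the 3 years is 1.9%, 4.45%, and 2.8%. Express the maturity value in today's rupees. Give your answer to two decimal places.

Nominal value at maturity: ₹539,238 × (1 + 9.1%)^3 ≈ ₹700,252.62.
Price-level factor over 3 years: 1.019 × 1.0445 × 1.028 = 1.094147174.
Dividing the nominal maturity value by the price-level factor gives the value in today's money.

₹639,998.56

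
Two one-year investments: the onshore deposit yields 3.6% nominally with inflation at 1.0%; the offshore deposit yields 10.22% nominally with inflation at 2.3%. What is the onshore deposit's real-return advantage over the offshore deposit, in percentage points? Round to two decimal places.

The onshore deposit real return: 1.036/1.010 − 1 = 2.574%.
The offshore deposit real return: 1.1022/1.023 − 1 = 7.742%.
Difference: 2.574 − 7.742 = -5.168 pp.

-5.17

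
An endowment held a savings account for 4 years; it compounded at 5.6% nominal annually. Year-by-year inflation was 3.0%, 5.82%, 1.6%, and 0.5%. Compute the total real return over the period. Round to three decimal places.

11.735%

Cumulative inflation factor: 1.030 × 1.0582 × 1.016 × 1.005 ≈ 1.11292.
Nominal growth factor: 1.24353. Real growth factor = 1.24353 / 1.11292 ≈ 1.11735.
Total real return ≈ 11.7354%.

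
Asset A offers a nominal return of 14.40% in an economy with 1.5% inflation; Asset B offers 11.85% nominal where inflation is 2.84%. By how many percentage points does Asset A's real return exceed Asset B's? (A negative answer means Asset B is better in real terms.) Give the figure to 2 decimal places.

3.95

Asset A real return: 1.1440/1.015 − 1 = 12.709%.
Asset B real return: 1.1185/1.0284 − 1 = 8.761%.
Difference: 12.709 − 8.761 = 3.948 pp.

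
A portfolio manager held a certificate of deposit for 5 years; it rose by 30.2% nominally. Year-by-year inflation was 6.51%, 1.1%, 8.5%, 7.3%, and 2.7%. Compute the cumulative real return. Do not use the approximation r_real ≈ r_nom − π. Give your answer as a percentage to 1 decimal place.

Cumulative inflation factor: 1.0651 × 1.011 × 1.085 × 1.073 × 1.027 ≈ 1.28748.
Nominal growth factor: 1.30200. Real growth factor = 1.30200 / 1.28748 ≈ 1.01128.
Total real return ≈ 1.1276%.

1.1%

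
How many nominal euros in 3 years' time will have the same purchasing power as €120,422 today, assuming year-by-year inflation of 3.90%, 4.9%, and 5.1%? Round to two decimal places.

Cumulative price-level factor: 1.0390 × 1.049 × 1.051 = 1.145496461.
Multiplying €120,422 by the price-level factor gives the future nominal sum.

€137,942.97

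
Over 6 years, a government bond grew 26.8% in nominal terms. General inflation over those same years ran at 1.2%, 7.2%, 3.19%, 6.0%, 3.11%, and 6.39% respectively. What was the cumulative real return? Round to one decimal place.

-2.6%

Cumulative inflation factor: 1.012 × 1.072 × 1.0319 × 1.060 × 1.0311 × 1.0639 ≈ 1.30173.
Nominal growth factor: 1.26800. Real growth factor = 1.26800 / 1.30173 ≈ 0.97409.
Total real return ≈ -2.5910%.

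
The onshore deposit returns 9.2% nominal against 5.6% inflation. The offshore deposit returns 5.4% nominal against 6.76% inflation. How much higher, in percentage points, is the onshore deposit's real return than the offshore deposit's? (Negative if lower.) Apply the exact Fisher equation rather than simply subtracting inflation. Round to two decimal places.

4.68

The onshore deposit real return: 1.092/1.056 − 1 = 3.409%.
The offshore deposit real return: 1.054/1.0676 − 1 = -1.274%.
Difference: 3.409 − (-1.274) = 4.683 pp.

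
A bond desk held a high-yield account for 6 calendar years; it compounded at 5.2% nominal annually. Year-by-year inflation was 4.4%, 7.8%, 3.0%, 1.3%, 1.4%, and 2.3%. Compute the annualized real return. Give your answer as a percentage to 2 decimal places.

1.80%

Cumulative inflation factor: 1.044 × 1.078 × 1.030 × 1.013 × 1.014 × 1.023 ≈ 1.21809.
Nominal growth factor: 1.35548. Real growth factor = 1.35548 / 1.21809 ≈ 1.11279.
Annualized: 1.11279^(1/6) − 1 ≈ 0.01797.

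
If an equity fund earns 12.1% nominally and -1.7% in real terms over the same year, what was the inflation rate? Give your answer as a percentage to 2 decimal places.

From (1+r_nom) = (1+r_real)(1+π), we get 1+π = (1 + 12.1%)/(1 − 1.7%) = 1.121/0.983 ≈ 1.14039.
So π ≈ 14.0387%.

14.04%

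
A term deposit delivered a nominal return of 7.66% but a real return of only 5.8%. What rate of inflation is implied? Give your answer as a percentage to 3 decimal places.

From (1+r_nom) = (1+r_real)(1+π), we get 1+π = (1 + 7.66%)/(1 + 5.8%) = 1.0766/1.058 ≈ 1.01758.
So π ≈ 1.7580%.

1.758%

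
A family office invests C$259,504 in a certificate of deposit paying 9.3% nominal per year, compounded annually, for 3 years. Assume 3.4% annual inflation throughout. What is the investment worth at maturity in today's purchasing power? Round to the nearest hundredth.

C$306,508.78

Nominal value at maturity: C$259,504 × (1 + 9.3%)^3 ≈ C$338,847.70.
Price-level factor over 3 years: (1 + 3.4%)^3 = 1.105507304.
Dividing the nominal maturity value by the price-level factor gives the value in today's money.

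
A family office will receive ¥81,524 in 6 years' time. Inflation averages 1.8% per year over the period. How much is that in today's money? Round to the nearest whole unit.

Price-level factor over 6 years: (1 + 1.8%)^6 ≈ 1.1129782260.
Purchasing power today: ¥81,524 divided by that factor.

¥73,249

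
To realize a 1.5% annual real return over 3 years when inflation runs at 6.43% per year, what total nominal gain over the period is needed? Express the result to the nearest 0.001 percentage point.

26.064%

Required annual nominal rate: (1+1.5%)(1+6.43%) − 1 = 8.02645%.
Cumulative over 3 years: (1 + 0.0802645)^3 − 1 ≈ 0.26064.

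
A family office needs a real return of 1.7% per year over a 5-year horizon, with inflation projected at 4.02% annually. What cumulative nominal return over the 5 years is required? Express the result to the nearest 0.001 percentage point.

32.492%

Required annual nominal rate: (1+1.7%)(1+4.02%) − 1 = 5.78834%.
Cumulative over 5 years: (1 + 0.0578834)^5 − 1 ≈ 0.32492.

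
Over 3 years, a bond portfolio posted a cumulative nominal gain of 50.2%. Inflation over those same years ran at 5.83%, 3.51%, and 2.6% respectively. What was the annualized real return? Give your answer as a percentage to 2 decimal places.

10.15%

Cumulative inflation factor: 1.0583 × 1.0351 × 1.026 ≈ 1.12393.
Nominal growth factor: 1.50200. Real growth factor = 1.50200 / 1.12393 ≈ 1.33638.
Annualized: 1.33638^(1/3) − 1 ≈ 0.10148.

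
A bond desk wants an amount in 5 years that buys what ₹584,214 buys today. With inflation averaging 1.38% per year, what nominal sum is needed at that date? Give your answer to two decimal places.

Cumulative price-level factor: (1+1.38%)^5 ≈ 1.0709308626.
Multiplying ₹584,214 by the price-level factor gives the future nominal sum.

₹625,652.80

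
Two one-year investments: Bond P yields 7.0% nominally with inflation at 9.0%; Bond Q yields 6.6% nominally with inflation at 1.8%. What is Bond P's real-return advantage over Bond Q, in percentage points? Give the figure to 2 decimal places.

-6.55

Bond P real return: 1.070/1.090 − 1 = -1.835%.
Bond Q real return: 1.066/1.018 − 1 = 4.715%.
Difference: -1.835 − 4.715 = -6.550 pp.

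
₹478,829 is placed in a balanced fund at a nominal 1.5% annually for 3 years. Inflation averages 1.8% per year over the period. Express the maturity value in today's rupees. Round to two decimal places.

Nominal value at maturity: ₹478,829 × (1 + 1.5%)^3 ≈ ₹500,701.13.
Price-level factor over 3 years: (1 + 1.8%)^3 = 1.054977832.
The maturity value deflated by that factor is the answer in today's purchasing power.

₹474,608.20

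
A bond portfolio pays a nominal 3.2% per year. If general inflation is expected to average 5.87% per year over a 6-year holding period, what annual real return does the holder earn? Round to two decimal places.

With constant rates the annual real return is the same each year: (1+3.2%)/(1+5.87%) − 1 = -0.02522.

-2.52%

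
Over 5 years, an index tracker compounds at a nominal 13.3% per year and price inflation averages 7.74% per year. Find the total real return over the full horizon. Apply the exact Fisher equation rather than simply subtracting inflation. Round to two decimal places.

28.61%

The annual real rate is (1+13.3%)/(1+7.74%) − 1 = 5.1606%.
Compounded over 5 years: (1 + 0.051606)^5 − 1 ≈ 0.28607.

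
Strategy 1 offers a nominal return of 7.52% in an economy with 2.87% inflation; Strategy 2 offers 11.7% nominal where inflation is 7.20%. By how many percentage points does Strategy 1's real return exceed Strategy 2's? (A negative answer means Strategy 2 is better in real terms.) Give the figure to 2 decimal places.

0.32

Strategy 1 real return: 1.0752/1.0287 − 1 = 4.520%.
Strategy 2 real return: 1.117/1.0720 − 1 = 4.198%.
Difference: 4.520 − 4.198 = 0.322 pp.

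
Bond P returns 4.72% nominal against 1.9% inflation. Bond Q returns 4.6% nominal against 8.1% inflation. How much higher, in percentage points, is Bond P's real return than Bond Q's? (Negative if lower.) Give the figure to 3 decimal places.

6.005

Bond P real return: 1.0472/1.019 − 1 = 2.7674%.
Bond Q real return: 1.046/1.081 − 1 = -3.2377%.
Difference: 2.7674 − (-3.2377) = 6.0051 pp.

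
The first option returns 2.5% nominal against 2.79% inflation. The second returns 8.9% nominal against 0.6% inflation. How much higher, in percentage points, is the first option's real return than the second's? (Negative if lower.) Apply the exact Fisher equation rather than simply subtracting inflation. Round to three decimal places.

The first option real return: 1.025/1.0279 − 1 = -0.2821%.
The second real return: 1.089/1.006 − 1 = 8.2505%.
Difference: -0.2821 − 8.2505 = -8.5326 pp.

-8.533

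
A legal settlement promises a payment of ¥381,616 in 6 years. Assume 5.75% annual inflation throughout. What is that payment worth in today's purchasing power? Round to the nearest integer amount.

Price-level factor over 6 years: (1 + 5.75%)^6 ≈ 1.3985637143.
Purchasing power today: ¥381,616 divided by that factor.

¥272,863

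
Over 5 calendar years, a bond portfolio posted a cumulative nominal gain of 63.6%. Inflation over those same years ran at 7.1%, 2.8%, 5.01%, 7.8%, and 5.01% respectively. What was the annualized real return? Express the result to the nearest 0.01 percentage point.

Cumulative inflation factor: 1.071 × 1.028 × 1.0501 × 1.078 × 1.0501 ≈ 1.30877.
Nominal growth factor: 1.63600. Real growth factor = 1.63600 / 1.30877 ≈ 1.25003.
Annualized: 1.25003^(1/5) − 1 ≈ 0.04564.

4.56%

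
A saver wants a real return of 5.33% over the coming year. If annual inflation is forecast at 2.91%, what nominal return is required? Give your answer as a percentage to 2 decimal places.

By the Fisher equation, 1 + r_nom = (1 + 5.33%)(1 + 2.91%) = 1.0533 × 1.0291 = 1.08395103.
So r_nom = 8.395103%.

8.40%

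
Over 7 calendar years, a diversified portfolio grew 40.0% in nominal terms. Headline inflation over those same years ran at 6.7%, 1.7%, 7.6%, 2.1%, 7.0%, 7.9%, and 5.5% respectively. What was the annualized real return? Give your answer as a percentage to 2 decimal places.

-0.52%

Cumulative inflation factor: 1.067 × 1.017 × 1.076 × 1.021 × 1.070 × 1.079 × 1.055 ≈ 1.45205.
Nominal growth factor: 1.40000. Real growth factor = 1.40000 / 1.45205 ≈ 0.96416.
Annualized: 0.96416^(1/7) − 1 ≈ -0.00520.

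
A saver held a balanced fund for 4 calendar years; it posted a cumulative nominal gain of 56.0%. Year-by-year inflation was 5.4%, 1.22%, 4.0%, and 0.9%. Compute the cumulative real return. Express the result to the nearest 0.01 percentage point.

39.35%

Cumulative inflation factor: 1.054 × 1.0122 × 1.040 × 1.009 ≈ 1.11952.
Nominal growth factor: 1.56000. Real growth factor = 1.56000 / 1.11952 ≈ 1.39346.
Total real return ≈ 39.3456%.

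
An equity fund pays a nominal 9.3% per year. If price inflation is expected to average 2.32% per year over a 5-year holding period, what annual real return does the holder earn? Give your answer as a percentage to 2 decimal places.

6.82%

With constant rates the annual real return is the same each year: (1+9.3%)/(1+2.32%) − 1 = 0.06822.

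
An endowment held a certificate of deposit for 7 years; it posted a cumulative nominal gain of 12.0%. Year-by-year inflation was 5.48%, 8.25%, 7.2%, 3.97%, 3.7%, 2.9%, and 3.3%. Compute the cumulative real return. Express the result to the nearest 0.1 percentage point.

-20.2%

Cumulative inflation factor: 1.0548 × 1.0825 × 1.072 × 1.0397 × 1.037 × 1.029 × 1.033 ≈ 1.40280.
Nominal growth factor: 1.12000. Real growth factor = 1.12000 / 1.40280 ≈ 0.79840.
Total real return ≈ -20.1596%.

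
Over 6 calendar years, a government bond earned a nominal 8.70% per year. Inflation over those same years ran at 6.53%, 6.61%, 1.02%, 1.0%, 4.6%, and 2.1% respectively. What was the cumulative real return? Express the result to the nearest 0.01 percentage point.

Cumulative inflation factor: 1.0653 × 1.0661 × 1.0102 × 1.010 × 1.046 × 1.021 ≈ 1.23753.
Nominal growth factor: 1.64959. Real growth factor = 1.64959 / 1.23753 ≈ 1.33297.
Total real return ≈ 33.2973%.

33.30%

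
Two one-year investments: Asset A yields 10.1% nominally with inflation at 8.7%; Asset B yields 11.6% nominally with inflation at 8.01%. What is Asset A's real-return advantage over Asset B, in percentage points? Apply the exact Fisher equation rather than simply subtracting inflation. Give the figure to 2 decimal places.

Asset A real return: 1.101/1.087 − 1 = 1.288%.
Asset B real return: 1.116/1.0801 − 1 = 3.324%.
Difference: 1.288 − 3.324 = -2.036 pp.

-2.04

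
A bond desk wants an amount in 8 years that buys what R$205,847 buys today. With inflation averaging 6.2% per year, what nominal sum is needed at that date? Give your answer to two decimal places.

Cumulative price-level factor: (1+6.2%)^8 ≈ 1.6180656338.
The nominal amount required is R$205,847 scaled up by that factor.

R$333,073.96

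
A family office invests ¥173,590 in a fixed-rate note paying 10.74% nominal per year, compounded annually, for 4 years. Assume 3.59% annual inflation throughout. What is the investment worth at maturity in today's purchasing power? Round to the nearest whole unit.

Nominal value at maturity: ¥173,590 × (1 + 10.74%)^4 ≈ ¥261,061.
Price-level factor over 4 years: (1 + 3.59%)^4 ≈ 1.1515195941.
The maturity value deflated by that factor is the answer in today's purchasing power.

¥226,710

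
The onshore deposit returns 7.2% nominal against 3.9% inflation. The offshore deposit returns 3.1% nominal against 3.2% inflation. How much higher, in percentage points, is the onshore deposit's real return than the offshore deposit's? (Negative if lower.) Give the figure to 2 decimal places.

3.27

The onshore deposit real return: 1.072/1.039 − 1 = 3.176%.
The offshore deposit real return: 1.031/1.032 − 1 = -0.097%.
Difference: 3.176 − (-0.097) = 3.273 pp.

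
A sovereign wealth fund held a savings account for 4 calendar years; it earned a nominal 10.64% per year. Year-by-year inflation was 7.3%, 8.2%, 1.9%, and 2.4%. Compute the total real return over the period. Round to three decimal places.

Cumulative inflation factor: 1.073 × 1.082 × 1.019 × 1.024 ≈ 1.21144.
Nominal growth factor: 1.49847. Real growth factor = 1.49847 / 1.21144 ≈ 1.23694.
Total real return ≈ 23.6937%.

23.694%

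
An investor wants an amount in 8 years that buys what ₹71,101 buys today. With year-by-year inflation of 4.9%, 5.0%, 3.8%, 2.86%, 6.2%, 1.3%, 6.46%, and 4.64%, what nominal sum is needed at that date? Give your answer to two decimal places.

Cumulative price-level factor: 1.049 × 1.050 × 1.038 × 1.0286 × 1.062 × 1.013 × 1.0646 × 1.0464 ≈ 1.4093758182.
The nominal amount required is ₹71,101 scaled up by that factor.

₹100,208.03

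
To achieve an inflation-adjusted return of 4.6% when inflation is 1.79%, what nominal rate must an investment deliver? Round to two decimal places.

By the Fisher equation, 1 + r_nom = (1 + 4.6%)(1 + 1.79%) = 1.046 × 1.0179 = 1.0647234.
So r_nom = 6.47234%.

6.47%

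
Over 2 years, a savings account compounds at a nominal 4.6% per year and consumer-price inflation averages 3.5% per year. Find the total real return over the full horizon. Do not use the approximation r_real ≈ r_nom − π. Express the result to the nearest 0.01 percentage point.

2.14%

The annual real rate is (1+4.6%)/(1+3.5%) − 1 = 1.0628%.
Compounded over 2 years: (1 + 0.010628)^2 − 1 ≈ 0.02137.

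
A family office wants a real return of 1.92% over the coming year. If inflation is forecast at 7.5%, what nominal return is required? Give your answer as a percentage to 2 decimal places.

By the Fisher equation, 1 + r_nom = (1 + 1.92%)(1 + 7.5%) = 1.0192 × 1.075 = 1.09564.
So r_nom = 9.564%.

9.56%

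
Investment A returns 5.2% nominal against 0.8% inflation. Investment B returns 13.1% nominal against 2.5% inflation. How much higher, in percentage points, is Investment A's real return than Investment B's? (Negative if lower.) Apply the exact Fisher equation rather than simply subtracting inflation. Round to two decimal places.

-5.98

Investment A real return: 1.052/1.008 − 1 = 4.365%.
Investment B real return: 1.131/1.025 − 1 = 10.341%.
Difference: 4.365 − 10.341 = -5.976 pp.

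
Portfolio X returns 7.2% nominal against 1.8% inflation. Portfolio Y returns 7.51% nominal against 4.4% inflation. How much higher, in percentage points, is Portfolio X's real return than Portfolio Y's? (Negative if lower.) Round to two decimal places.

Portfolio X real return: 1.072/1.018 − 1 = 5.305%.
Portfolio Y real return: 1.0751/1.044 − 1 = 2.979%.
Difference: 5.305 − 2.979 = 2.326 pp.

2.33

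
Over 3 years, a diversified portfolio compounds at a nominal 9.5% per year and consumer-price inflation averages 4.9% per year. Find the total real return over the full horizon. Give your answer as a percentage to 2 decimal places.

The annual real rate is (1+9.5%)/(1+4.9%) − 1 = 4.3851%.
Compounded over 3 years: (1 + 0.043851)^3 − 1 ≈ 0.13741.

13.74%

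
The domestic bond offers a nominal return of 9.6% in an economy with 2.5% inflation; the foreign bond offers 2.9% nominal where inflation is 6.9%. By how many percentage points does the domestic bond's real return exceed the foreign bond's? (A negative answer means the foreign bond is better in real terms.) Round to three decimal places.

The domestic bond real return: 1.096/1.025 − 1 = 6.9268%.
The foreign bond real return: 1.029/1.069 − 1 = -3.7418%.
Difference: 6.9268 − (-3.7418) = 10.6686 pp.

10.669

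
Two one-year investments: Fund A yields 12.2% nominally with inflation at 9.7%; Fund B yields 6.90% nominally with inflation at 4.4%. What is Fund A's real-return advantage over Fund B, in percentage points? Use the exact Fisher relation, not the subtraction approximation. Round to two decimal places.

-0.12

Fund A real return: 1.122/1.097 − 1 = 2.279%.
Fund B real return: 1.0690/1.044 − 1 = 2.395%.
Difference: 2.279 − 2.395 = -0.116 pp.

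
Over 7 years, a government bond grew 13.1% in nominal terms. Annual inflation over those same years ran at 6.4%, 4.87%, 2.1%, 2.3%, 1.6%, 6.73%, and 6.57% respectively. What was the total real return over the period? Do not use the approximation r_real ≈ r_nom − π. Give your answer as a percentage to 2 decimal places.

Cumulative inflation factor: 1.064 × 1.0487 × 1.021 × 1.023 × 1.016 × 1.0673 × 1.0657 ≈ 1.34682.
Nominal growth factor: 1.13100. Real growth factor = 1.13100 / 1.34682 ≈ 0.83976.
Total real return ≈ -16.0244%.

-16.02%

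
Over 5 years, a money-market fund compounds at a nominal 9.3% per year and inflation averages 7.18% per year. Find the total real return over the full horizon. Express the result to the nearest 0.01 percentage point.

10.29%

The annual real rate is (1+9.3%)/(1+7.18%) − 1 = 1.9780%.
Compounded over 5 years: (1 + 0.019780)^5 − 1 ≈ 0.10289.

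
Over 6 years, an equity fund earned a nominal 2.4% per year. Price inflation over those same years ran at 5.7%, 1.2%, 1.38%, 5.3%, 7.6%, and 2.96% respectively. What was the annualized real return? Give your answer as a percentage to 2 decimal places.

-1.54%

Cumulative inflation factor: 1.057 × 1.012 × 1.0138 × 1.053 × 1.076 × 1.0296 ≈ 1.26508.
Nominal growth factor: 1.15292. Real growth factor = 1.15292 / 1.26508 ≈ 0.91134.
Annualized: 0.91134^(1/6) − 1 ≈ -0.01535.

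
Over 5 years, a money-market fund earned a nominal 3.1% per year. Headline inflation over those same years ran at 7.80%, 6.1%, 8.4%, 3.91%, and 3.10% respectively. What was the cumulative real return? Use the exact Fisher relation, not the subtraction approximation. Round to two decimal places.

-12.30%

Cumulative inflation factor: 1.0780 × 1.061 × 1.084 × 1.0391 × 1.0310 ≈ 1.32825.
Nominal growth factor: 1.16491. Real growth factor = 1.16491 / 1.32825 ≈ 0.87703.
Total real return ≈ -12.2971%.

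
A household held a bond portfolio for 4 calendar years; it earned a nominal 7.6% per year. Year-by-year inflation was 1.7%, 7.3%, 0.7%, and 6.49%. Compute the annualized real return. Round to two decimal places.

Cumulative inflation factor: 1.017 × 1.073 × 1.007 × 1.0649 ≈ 1.17020.
Nominal growth factor: 1.34045. Real growth factor = 1.34045 / 1.17020 ≈ 1.14549.
Annualized: 1.14549^(1/4) − 1 ≈ 0.03454.

3.45%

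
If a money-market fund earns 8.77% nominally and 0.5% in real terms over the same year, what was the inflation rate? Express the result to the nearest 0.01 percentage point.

8.23%

From (1+r_nom) = (1+r_real)(1+π), we get 1+π = (1 + 8.77%)/(1 + 0.5%) = 1.0877/1.005 ≈ 1.08229.
So π ≈ 8.2289%.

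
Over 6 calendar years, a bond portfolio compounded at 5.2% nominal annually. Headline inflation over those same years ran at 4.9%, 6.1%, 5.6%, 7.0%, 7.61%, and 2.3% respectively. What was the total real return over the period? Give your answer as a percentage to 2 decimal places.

Cumulative inflation factor: 1.049 × 1.061 × 1.056 × 1.070 × 1.0761 × 1.023 ≈ 1.38442.
Nominal growth factor: 1.35548. Real growth factor = 1.35548 / 1.38442 ≈ 0.97910.
Total real return ≈ -2.0899%.

-2.09%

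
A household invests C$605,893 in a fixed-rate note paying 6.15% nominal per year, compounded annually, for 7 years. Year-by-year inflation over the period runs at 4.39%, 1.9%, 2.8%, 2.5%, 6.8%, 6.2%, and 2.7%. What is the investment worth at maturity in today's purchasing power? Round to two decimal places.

C$704,724.95

Nominal value at maturity: C$605,893 × (1 + 6.15%)^7 ≈ C$920,101.89.
Price-level factor over 7 years: 1.0439 × 1.019 × 1.028 × 1.025 × 1.068 × 1.062 × 1.027 ≈ 1.3056184383.
Dividing the nominal maturity value by the price-level factor gives the value in today's money.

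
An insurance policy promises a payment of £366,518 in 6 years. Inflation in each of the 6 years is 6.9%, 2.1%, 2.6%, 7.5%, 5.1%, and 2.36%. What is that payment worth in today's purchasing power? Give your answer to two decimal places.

Price-level factor over 6 years: 1.069 × 1.021 × 1.026 × 1.075 × 1.051 × 1.0236 ≈ 1.2950670848.
Purchasing power today: £366,518 divided by that factor.

£283,010.82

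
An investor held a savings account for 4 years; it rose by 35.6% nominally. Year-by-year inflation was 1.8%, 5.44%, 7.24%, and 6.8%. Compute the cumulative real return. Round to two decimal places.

10.30%

Cumulative inflation factor: 1.018 × 1.0544 × 1.0724 × 1.068 ≈ 1.22937.
Nominal growth factor: 1.35600. Real growth factor = 1.35600 / 1.22937 ≈ 1.10301.
Total real return ≈ 10.3007%.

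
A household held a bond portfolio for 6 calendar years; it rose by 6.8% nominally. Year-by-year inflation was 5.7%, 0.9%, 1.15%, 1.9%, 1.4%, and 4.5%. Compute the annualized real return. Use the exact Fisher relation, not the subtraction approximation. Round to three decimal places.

Cumulative inflation factor: 1.057 × 1.009 × 1.0115 × 1.019 × 1.014 × 1.045 ≈ 1.16482.
Nominal growth factor: 1.06800. Real growth factor = 1.06800 / 1.16482 ≈ 0.91688.
Annualized: 0.91688^(1/6) − 1 ≈ -0.01436.

-1.436%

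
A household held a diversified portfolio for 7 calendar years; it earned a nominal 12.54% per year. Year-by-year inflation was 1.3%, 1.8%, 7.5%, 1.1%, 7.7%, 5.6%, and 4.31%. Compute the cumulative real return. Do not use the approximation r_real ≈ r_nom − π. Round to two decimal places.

71.96%

Cumulative inflation factor: 1.013 × 1.018 × 1.075 × 1.011 × 1.077 × 1.056 × 1.0431 ≈ 1.32960.
Nominal growth factor: 2.28638. Real growth factor = 2.28638 / 1.32960 ≈ 1.71959.
Total real return ≈ 71.9594%.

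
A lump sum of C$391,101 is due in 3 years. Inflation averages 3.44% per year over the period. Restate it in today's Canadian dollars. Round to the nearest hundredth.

Price-level factor over 3 years: (1 + 3.44%)^3 ≈ 1.1067907876.
Purchasing power today: C$391,101 divided by that factor.

C$353,364.89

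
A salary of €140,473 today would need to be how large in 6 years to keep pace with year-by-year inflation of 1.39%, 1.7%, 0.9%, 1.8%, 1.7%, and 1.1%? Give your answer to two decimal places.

€152,974.83

Cumulative price-level factor: 1.0139 × 1.017 × 1.009 × 1.018 × 1.017 × 1.011 ≈ 1.0889981168.
Multiplying €140,473 by the price-level factor gives the future nominal sum.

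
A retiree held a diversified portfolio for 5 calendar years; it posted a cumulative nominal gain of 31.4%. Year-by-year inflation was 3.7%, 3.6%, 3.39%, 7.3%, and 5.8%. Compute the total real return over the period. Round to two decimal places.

Cumulative inflation factor: 1.037 × 1.036 × 1.0339 × 1.073 × 1.058 ≈ 1.26096.
Nominal growth factor: 1.31400. Real growth factor = 1.31400 / 1.26096 ≈ 1.04206.
Total real return ≈ 4.2060%.

4.21%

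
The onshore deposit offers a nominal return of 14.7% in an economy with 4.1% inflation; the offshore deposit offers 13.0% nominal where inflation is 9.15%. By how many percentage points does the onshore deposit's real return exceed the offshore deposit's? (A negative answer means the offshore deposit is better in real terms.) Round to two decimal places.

The onshore deposit real return: 1.147/1.041 − 1 = 10.183%.
The offshore deposit real return: 1.130/1.0915 − 1 = 3.527%.
Difference: 10.183 − 3.527 = 6.656 pp.

6.66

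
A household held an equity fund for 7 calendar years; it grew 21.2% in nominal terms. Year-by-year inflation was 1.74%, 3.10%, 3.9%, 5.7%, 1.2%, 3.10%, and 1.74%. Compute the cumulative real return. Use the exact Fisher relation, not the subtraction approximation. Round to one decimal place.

-0.9%

Cumulative inflation factor: 1.0174 × 1.0310 × 1.039 × 1.057 × 1.012 × 1.0310 × 1.0174 ≈ 1.22285.
Nominal growth factor: 1.21200. Real growth factor = 1.21200 / 1.22285 ≈ 0.99113.
Total real return ≈ -0.8870%.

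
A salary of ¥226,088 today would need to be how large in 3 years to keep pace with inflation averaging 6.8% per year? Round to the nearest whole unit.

Cumulative price-level factor: (1+6.8%)^3 = 1.218186432.
The nominal amount required is ¥226,088 scaled up by that factor.

¥275,417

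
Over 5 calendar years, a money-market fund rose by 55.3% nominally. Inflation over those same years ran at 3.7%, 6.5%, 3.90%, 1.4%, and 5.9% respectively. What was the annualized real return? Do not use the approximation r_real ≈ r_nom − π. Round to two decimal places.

4.74%

Cumulative inflation factor: 1.037 × 1.065 × 1.0390 × 1.014 × 1.059 ≈ 1.23219.
Nominal growth factor: 1.55300. Real growth factor = 1.55300 / 1.23219 ≈ 1.26036.
Annualized: 1.26036^(1/5) − 1 ≈ 0.04737.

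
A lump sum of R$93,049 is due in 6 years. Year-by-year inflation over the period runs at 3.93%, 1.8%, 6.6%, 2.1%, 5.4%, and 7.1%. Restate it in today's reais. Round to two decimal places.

Price-level factor over 6 years: 1.0393 × 1.018 × 1.066 × 1.021 × 1.054 × 1.071 ≈ 1.2998754267.
Purchasing power today: R$93,049 divided by that factor.

R$71,583.01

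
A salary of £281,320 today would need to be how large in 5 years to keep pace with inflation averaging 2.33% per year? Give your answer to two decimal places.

£315,657.04

Cumulative price-level factor: (1+2.33%)^5 ≈ 1.1220568739.
Multiplying £281,320 by the price-level factor gives the future nominal sum.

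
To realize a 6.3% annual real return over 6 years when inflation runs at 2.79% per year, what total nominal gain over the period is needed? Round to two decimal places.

Required annual nominal rate: (1+6.3%)(1+2.79%) − 1 = 9.26577%.
Cumulative over 6 years: (1 + 0.0926577)^6 − 1 ≈ 0.70179.

70.18%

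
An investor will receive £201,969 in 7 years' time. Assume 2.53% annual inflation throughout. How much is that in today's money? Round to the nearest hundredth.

£169,561.80

Price-level factor over 7 years: (1 + 2.53%)^7 ≈ 1.1911232493.
Purchasing power today: £201,969 divided by that factor.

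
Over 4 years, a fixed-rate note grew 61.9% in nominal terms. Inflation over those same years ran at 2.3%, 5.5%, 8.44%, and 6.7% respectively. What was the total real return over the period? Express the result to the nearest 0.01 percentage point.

Cumulative inflation factor: 1.023 × 1.055 × 1.0844 × 1.067 ≈ 1.24877.
Nominal growth factor: 1.61900. Real growth factor = 1.61900 / 1.24877 ≈ 1.29648.
Total real return ≈ 29.6477%.

29.65%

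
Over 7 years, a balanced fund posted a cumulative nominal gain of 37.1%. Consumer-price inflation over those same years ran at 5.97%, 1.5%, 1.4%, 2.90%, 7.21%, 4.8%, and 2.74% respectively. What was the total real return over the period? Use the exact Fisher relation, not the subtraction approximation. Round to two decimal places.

5.83%

Cumulative inflation factor: 1.0597 × 1.015 × 1.014 × 1.0290 × 1.0721 × 1.048 × 1.0274 ≈ 1.29550.
Nominal growth factor: 1.37100. Real growth factor = 1.37100 / 1.29550 ≈ 1.05828.
Total real return ≈ 5.8276%.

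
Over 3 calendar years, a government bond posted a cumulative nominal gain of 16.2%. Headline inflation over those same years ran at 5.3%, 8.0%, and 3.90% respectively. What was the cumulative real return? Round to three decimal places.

-1.658%

Cumulative inflation factor: 1.053 × 1.080 × 1.0390 ≈ 1.18159.
Nominal growth factor: 1.16200. Real growth factor = 1.16200 / 1.18159 ≈ 0.98342.
Total real return ≈ -1.6581%.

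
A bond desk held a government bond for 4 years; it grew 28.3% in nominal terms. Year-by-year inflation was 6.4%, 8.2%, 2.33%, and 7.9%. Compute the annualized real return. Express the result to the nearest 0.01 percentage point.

0.23%

Cumulative inflation factor: 1.064 × 1.082 × 1.0233 × 1.079 ≈ 1.27114.
Nominal growth factor: 1.28300. Real growth factor = 1.28300 / 1.27114 ≈ 1.00933.
Annualized: 1.00933^(1/4) − 1 ≈ 0.00232.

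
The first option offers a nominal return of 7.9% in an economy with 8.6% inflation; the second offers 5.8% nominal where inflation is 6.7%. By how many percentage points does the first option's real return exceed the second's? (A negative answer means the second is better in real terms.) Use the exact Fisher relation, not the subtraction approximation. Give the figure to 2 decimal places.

The first option real return: 1.079/1.086 − 1 = -0.645%.
The second real return: 1.058/1.067 − 1 = -0.843%.
Difference: -0.645 − (-0.843) = 0.198 pp.

0.20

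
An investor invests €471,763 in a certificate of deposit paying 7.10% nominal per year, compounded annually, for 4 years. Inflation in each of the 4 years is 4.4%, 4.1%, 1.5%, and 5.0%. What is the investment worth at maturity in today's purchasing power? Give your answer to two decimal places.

Nominal value at maturity: €471,763 × (1 + 7.10%)^4 ≈ €620,700.02.
Price-level factor over 4 years: 1.044 × 1.041 × 1.015 × 1.050 = 1.158261363.
Dividing the nominal maturity value by the price-level factor gives the value in today's money.

€535,889.43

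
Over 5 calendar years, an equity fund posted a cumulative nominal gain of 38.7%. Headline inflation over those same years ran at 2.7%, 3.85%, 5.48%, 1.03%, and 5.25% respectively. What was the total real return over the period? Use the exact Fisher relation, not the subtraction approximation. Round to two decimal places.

15.95%

Cumulative inflation factor: 1.027 × 1.0385 × 1.0548 × 1.0103 × 1.0525 ≈ 1.19624.
Nominal growth factor: 1.38700. Real growth factor = 1.38700 / 1.19624 ≈ 1.15946.
Total real return ≈ 15.9463%.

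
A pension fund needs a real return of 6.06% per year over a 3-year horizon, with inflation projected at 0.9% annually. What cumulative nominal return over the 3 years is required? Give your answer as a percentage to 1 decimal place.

22.6%

Required annual nominal rate: (1+6.06%)(1+0.9%) − 1 = 7.01454%.
Cumulative over 3 years: (1 + 0.0701454)^3 − 1 ≈ 0.22554.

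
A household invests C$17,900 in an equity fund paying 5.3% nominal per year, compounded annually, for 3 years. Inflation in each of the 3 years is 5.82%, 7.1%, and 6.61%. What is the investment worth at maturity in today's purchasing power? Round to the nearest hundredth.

Nominal value at maturity: C$17,900 × (1 + 5.3%)^3 ≈ C$20,899.61.
Price-level factor over 3 years: 1.0582 × 1.071 × 1.0661 ≈ 1.2082454584.
The maturity value deflated by that factor is the answer in today's purchasing power.

C$17,297.49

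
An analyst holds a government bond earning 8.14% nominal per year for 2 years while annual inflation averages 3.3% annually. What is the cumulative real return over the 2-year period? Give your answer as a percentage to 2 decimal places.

The annual real rate is (1+8.14%)/(1+3.3%) − 1 = 4.6854%.
Compounded over 2 years: (1 + 0.046854)^2 − 1 ≈ 0.09590.

9.59%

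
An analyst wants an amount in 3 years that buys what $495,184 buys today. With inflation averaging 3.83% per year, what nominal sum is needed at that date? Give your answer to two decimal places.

$554,287.60

Cumulative price-level factor: (1+3.83%)^3 ≈ 1.1193568519.
Multiplying $495,184 by the price-level factor gives the future nominal sum.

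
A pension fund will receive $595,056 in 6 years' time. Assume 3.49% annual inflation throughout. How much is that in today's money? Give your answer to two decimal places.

Price-level factor over 6 years: (1 + 3.49%)^6 ≈ 1.2285428867.
Purchasing power today: $595,056 divided by that factor.

$484,359.16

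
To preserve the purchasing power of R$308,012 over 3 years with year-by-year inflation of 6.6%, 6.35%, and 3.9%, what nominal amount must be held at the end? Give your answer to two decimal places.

R$362,808.86

Cumulative price-level factor: 1.066 × 1.0635 × 1.039 = 1.177904949.
Multiplying R$308,012 by the price-level factor gives the future nominal sum.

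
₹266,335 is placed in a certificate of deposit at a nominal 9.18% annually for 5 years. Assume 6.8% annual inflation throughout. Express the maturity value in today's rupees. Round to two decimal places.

Nominal value at maturity: ₹266,335 × (1 + 9.18%)^5 ≈ ₹413,184.19.
Price-level factor over 5 years: (1 + 6.8%)^5 ≈ 1.3894926808.
The maturity value deflated by that factor is the answer in today's purchasing power.

₹297,363.34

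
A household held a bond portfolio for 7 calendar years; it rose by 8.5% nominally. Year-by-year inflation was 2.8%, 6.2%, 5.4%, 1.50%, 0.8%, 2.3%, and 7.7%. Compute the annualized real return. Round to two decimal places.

Cumulative inflation factor: 1.028 × 1.062 × 1.054 × 1.0150 × 1.008 × 1.023 × 1.077 ≈ 1.29711.
Nominal growth factor: 1.08500. Real growth factor = 1.08500 / 1.29711 ≈ 0.83648.
Annualized: 0.83648^(1/7) − 1 ≈ -0.02519.

-2.52%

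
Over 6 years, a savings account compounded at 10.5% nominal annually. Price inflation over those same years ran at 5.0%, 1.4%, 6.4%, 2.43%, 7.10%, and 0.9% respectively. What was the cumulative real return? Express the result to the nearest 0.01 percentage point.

45.18%

Cumulative inflation factor: 1.050 × 1.014 × 1.064 × 1.0243 × 1.0710 × 1.009 ≈ 1.25394.
Nominal growth factor: 1.82043. Real growth factor = 1.82043 / 1.25394 ≈ 1.45177.
Total real return ≈ 45.1767%.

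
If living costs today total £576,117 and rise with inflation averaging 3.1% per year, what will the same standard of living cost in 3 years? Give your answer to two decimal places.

£631,373.99

Cumulative price-level factor: (1+3.1%)^3 = 1.095912791.
The nominal amount required is £576,117 scaled up by that factor.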